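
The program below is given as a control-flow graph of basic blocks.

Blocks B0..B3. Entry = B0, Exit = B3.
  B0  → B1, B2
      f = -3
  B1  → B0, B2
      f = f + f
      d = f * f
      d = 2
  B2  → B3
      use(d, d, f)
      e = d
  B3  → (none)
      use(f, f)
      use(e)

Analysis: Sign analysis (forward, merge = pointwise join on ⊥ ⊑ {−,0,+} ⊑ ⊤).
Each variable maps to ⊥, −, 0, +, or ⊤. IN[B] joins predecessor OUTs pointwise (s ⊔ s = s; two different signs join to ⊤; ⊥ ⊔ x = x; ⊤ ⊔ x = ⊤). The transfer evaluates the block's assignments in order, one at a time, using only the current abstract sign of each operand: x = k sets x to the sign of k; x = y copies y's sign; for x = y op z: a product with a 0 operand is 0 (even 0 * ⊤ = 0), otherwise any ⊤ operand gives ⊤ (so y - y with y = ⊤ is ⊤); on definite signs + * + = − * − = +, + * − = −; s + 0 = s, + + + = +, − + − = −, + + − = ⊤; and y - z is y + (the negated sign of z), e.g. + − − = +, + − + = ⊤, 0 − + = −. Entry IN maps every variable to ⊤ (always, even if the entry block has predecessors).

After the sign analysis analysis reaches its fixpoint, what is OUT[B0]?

Answer: {a: ⊤, b: ⊤, c: ⊤, d: ⊤, e: ⊤, f: -}

Trace:
Fixpoint table:
  B0:  IN=(all ⊤)  OUT={f:-; rest ⊤}
  B1:  IN={f:-; rest ⊤}  OUT={d:+, f:-; rest ⊤}
  B2:  IN={f:-; rest ⊤}  OUT={f:-; rest ⊤}
  B3:  IN={f:-; rest ⊤}  OUT={f:-; rest ⊤}

Merge at B0 (entry node, so the boundary value (all ⊤) is joined with the incoming edge(s)): IN[B0] = (all ⊤) ⊔ OUT[B1] = {a: ⊤, b: ⊤, c: ⊤, d: ⊤, e: ⊤, f: ⊤}
Applying B0's transfer function to that IN value gives OUT[B0] (row B0 above).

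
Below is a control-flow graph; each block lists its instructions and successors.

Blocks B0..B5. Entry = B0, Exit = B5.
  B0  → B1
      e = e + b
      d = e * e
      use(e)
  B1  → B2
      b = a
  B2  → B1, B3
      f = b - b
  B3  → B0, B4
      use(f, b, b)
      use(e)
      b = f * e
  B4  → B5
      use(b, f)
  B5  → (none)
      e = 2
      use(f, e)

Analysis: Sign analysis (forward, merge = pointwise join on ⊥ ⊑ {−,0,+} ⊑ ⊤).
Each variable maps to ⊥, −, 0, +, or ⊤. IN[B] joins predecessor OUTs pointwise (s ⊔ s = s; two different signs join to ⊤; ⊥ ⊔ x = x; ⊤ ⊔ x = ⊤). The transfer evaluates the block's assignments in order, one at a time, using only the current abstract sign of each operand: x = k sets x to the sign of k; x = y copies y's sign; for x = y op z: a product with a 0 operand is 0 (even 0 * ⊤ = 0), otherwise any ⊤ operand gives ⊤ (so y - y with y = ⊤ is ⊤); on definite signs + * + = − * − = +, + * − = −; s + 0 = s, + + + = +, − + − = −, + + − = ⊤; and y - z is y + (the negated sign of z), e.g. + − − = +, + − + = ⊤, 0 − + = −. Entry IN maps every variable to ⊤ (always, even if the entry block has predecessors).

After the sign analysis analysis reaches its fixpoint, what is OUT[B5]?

Per-block solution:
  B0:   IN=(all ⊤)   OUT=(all ⊤)
  B1:   IN=(all ⊤)   OUT=(all ⊤)
  B2:   IN=(all ⊤)   OUT=(all ⊤)
  B3:   IN=(all ⊤)   OUT=(all ⊤)
  B4:   IN=(all ⊤)   OUT=(all ⊤)
  B5:   IN=(all ⊤)   OUT={e:+; rest ⊤}

Merge at B5: IN[B5] = OUT[B4] = {a: ⊤, b: ⊤, c: ⊤, d: ⊤, e: ⊤, f: ⊤}
Applying B5's transfer function to that IN value gives OUT[B5] (row B5 above).

Answer: {a: ⊤, b: ⊤, c: ⊤, d: ⊤, e: +, f: ⊤}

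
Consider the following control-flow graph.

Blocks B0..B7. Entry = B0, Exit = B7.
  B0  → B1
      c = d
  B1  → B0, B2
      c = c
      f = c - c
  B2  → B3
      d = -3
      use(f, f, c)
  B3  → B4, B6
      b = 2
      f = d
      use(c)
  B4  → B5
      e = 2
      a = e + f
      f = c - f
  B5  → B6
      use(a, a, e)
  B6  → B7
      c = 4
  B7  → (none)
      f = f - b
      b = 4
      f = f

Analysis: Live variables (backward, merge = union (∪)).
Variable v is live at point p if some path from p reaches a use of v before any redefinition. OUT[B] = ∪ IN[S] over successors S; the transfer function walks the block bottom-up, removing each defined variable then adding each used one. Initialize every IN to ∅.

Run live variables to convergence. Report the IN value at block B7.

Answer: {b, f}

Derivation:
Fixpoint table:
  B0: | IN={d} | OUT={c, d}
  B1: | IN={c, d} | OUT={c, d, f}
  B2: | IN={c, f} | OUT={c, d}
  B3: | IN={c, d} | OUT={b, c, f}
  B4: | IN={b, c, f} | OUT={a, b, e, f}
  B5: | IN={a, b, e, f} | OUT={b, f}
  B6: | IN={b, f} | OUT={b, f}
  B7: | IN={b, f} | OUT={}

B7 is the boundary node: OUT[B7] = {}
Applying B7's transfer function to that OUT value gives IN[B7] (row B7 above).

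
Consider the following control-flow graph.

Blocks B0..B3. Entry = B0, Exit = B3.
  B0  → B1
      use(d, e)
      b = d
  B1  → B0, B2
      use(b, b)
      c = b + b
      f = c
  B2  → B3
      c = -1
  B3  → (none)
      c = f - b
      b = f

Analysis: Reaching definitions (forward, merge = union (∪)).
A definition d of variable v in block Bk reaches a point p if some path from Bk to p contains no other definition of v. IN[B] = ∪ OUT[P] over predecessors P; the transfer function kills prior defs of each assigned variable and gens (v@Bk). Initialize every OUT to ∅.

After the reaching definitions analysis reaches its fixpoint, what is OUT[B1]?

Converged values:
  B0:   IN={b@B0, c@B1, f@B1}   OUT={b@B0, c@B1, f@B1}
  B1:   IN={b@B0, c@B1, f@B1}   OUT={b@B0, c@B1, f@B1}
  B2:   IN={b@B0, c@B1, f@B1}   OUT={b@B0, c@B2, f@B1}
  B3:   IN={b@B0, c@B2, f@B1}   OUT={b@B3, c@B3, f@B1}

Merge at B1: IN[B1] = OUT[B0] = {b@B0, c@B1, f@B1}
Applying B1's transfer function to that IN value gives OUT[B1] (row B1 above).

Answer: {b@B0, c@B1, f@B1}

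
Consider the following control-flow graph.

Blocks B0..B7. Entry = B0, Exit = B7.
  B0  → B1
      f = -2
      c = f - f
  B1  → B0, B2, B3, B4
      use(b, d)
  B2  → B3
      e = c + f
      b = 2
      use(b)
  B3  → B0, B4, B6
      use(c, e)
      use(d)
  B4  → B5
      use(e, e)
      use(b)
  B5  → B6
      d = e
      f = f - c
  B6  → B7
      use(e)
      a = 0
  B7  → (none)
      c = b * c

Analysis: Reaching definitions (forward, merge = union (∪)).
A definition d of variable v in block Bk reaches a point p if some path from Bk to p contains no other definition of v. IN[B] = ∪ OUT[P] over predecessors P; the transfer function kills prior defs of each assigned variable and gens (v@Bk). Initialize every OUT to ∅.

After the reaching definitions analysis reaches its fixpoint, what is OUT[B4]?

Answer: {b@B2, c@B0, e@B2, f@B0}

Derivation:
Fixpoint table:
  B0:   IN={b@B2, c@B0, e@B2, f@B0}   OUT={b@B2, c@B0, e@B2, f@B0}
  B1:   IN={b@B2, c@B0, e@B2, f@B0}   OUT={b@B2, c@B0, e@B2, f@B0}
  B2:   IN={b@B2, c@B0, e@B2, f@B0}   OUT={b@B2, c@B0, e@B2, f@B0}
  B3:   IN={b@B2, c@B0, e@B2, f@B0}   OUT={b@B2, c@B0, e@B2, f@B0}
  B4:   IN={b@B2, c@B0, e@B2, f@B0}   OUT={b@B2, c@B0, e@B2, f@B0}
  B5:   IN={b@B2, c@B0, e@B2, f@B0}   OUT={b@B2, c@B0, d@B5, e@B2, f@B5}
  B6:   IN={b@B2, c@B0, d@B5, e@B2, f@B0, f@B5}   OUT={a@B6, b@B2, c@B0, d@B5, e@B2, f@B0, f@B5}
  B7:   IN={a@B6, b@B2, c@B0, d@B5, e@B2, f@B0, f@B5}   OUT={a@B6, b@B2, c@B7, d@B5, e@B2, f@B0, f@B5}

Merge at B4: IN[B4] = OUT[B1] ⊔ OUT[B3] = {b@B2, c@B0, e@B2, f@B0}
Applying B4's transfer function to that IN value gives OUT[B4] (row B4 above).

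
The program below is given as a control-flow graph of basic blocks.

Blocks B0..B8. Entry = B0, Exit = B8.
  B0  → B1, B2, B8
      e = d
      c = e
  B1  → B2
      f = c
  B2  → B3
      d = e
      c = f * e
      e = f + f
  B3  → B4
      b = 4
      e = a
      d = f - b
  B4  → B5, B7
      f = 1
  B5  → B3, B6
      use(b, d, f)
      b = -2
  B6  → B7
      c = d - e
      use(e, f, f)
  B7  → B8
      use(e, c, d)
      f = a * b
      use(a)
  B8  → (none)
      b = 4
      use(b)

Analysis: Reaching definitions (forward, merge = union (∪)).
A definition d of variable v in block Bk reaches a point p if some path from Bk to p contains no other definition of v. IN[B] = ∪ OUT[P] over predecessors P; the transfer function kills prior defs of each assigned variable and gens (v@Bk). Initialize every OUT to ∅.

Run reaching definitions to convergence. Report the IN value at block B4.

Answer: {b@B3, c@B2, d@B3, e@B3, f@B1, f@B4}

Working:
Converged values:
  B0: | IN={} | OUT={c@B0, e@B0}
  B1: | IN={c@B0, e@B0} | OUT={c@B0, e@B0, f@B1}
  B2: | IN={c@B0, e@B0, f@B1} | OUT={c@B2, d@B2, e@B2, f@B1}
  B3: | IN={b@B5, c@B2, d@B2, d@B3, e@B2, e@B3, f@B1, f@B4} | OUT={b@B3, c@B2, d@B3, e@B3, f@B1, f@B4}
  B4: | IN={b@B3, c@B2, d@B3, e@B3, f@B1, f@B4} | OUT={b@B3, c@B2, d@B3, e@B3, f@B4}
  B5: | IN={b@B3, c@B2, d@B3, e@B3, f@B4} | OUT={b@B5, c@B2, d@B3, e@B3, f@B4}
  B6: | IN={b@B5, c@B2, d@B3, e@B3, f@B4} | OUT={b@B5, c@B6, d@B3, e@B3, f@B4}
  B7: | IN={b@B3, b@B5, c@B2, c@B6, d@B3, e@B3, f@B4} | OUT={b@B3, b@B5, c@B2, c@B6, d@B3, e@B3, f@B7}
  B8: | IN={b@B3, b@B5, c@B0, c@B2, c@B6, d@B3, e@B0, e@B3, f@B7} | OUT={b@B8, c@B0, c@B2, c@B6, d@B3, e@B0, e@B3, f@B7}

Merge at B4: IN[B4] = OUT[B3] = {b@B3, c@B2, d@B3, e@B3, f@B1, f@B4}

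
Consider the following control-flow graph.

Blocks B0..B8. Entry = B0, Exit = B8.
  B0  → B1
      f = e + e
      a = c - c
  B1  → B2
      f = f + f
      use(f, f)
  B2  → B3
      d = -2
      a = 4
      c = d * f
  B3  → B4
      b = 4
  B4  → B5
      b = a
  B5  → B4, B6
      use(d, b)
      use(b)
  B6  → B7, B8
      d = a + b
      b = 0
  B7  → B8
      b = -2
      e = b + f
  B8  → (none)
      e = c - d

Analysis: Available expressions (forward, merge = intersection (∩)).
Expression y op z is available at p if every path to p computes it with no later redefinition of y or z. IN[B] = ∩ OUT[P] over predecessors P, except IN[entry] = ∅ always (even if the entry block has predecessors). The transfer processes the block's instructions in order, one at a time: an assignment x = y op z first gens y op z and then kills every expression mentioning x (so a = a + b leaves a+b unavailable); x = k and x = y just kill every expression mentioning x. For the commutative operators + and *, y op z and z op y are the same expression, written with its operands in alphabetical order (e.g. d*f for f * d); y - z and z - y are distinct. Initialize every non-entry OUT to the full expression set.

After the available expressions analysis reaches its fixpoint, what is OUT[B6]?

Answer: {e+e}

Working:
Converged values:
  B0: | IN={} | OUT={c-c, e+e}
  B1: | IN={c-c, e+e} | OUT={c-c, e+e}
  B2: | IN={c-c, e+e} | OUT={d*f, e+e}
  B3: | IN={d*f, e+e} | OUT={d*f, e+e}
  B4: | IN={d*f, e+e} | OUT={d*f, e+e}
  B5: | IN={d*f, e+e} | OUT={d*f, e+e}
  B6: | IN={d*f, e+e} | OUT={e+e}
  B7: | IN={e+e} | OUT={b+f}
  B8: | IN={} | OUT={c-d}

Merge at B6: IN[B6] = OUT[B5] = {d*f, e+e}
Applying B6's transfer function to that IN value gives OUT[B6] (row B6 above).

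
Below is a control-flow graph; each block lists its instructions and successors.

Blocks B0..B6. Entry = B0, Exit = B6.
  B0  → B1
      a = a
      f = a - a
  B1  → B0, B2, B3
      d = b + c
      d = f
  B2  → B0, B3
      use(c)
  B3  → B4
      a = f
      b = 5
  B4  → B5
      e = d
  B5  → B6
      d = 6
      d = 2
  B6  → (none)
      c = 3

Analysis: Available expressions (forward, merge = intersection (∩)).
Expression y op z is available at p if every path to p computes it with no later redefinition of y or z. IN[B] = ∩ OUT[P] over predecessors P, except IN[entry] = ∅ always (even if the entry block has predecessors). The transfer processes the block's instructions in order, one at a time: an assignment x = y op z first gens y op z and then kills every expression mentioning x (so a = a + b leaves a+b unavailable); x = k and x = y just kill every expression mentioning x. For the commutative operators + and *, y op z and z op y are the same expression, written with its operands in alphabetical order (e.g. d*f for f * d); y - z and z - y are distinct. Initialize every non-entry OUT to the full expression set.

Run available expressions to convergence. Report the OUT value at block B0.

Fixpoint table:
  B0:  IN={}  OUT={a-a}
  B1:  IN={a-a}  OUT={a-a, b+c}
  B2:  IN={a-a, b+c}  OUT={a-a, b+c}
  B3:  IN={a-a, b+c}  OUT={}
  B4:  IN={}  OUT={}
  B5:  IN={}  OUT={}
  B6:  IN={}  OUT={}

Merge at B0 (entry node, so the boundary value {} is joined with the incoming edge(s)): IN[B0] = {} ∩ OUT[B1] ∩ OUT[B2] = {}
Applying B0's transfer function to that IN value gives OUT[B0] (row B0 above).

Answer: {a-a}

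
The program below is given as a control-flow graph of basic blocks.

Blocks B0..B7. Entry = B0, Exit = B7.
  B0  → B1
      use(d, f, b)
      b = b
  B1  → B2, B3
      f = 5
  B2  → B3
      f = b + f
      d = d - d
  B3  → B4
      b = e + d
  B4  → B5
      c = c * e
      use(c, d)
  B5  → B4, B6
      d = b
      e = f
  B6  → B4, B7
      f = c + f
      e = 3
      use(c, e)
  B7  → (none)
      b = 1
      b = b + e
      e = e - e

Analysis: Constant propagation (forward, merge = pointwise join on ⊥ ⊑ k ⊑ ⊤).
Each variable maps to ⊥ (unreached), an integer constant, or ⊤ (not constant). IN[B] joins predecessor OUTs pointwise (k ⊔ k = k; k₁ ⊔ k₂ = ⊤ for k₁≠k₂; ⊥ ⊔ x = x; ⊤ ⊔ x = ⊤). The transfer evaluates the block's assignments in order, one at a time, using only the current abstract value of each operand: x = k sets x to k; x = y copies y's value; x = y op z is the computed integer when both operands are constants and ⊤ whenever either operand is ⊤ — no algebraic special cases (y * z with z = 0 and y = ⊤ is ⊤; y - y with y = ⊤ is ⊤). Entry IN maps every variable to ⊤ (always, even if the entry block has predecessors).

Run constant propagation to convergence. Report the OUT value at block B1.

Per-block solution:
  B0: | IN=(all ⊤) | OUT=(all ⊤)
  B1: | IN=(all ⊤) | OUT={f:5; rest ⊤}
  B2: | IN={f:5; rest ⊤} | OUT=(all ⊤)
  B3: | IN=(all ⊤) | OUT=(all ⊤)
  B4: | IN=(all ⊤) | OUT=(all ⊤)
  B5: | IN=(all ⊤) | OUT=(all ⊤)
  B6: | IN=(all ⊤) | OUT={e:3; rest ⊤}
  B7: | IN={e:3; rest ⊤} | OUT={b:4, e:0; rest ⊤}

Merge at B1: IN[B1] = OUT[B0] = {a: ⊤, b: ⊤, c: ⊤, d: ⊤, e: ⊤, f: ⊤}
Applying B1's transfer function to that IN value gives OUT[B1] (row B1 above).

Answer: {a: ⊤, b: ⊤, c: ⊤, d: ⊤, e: ⊤, f: 5}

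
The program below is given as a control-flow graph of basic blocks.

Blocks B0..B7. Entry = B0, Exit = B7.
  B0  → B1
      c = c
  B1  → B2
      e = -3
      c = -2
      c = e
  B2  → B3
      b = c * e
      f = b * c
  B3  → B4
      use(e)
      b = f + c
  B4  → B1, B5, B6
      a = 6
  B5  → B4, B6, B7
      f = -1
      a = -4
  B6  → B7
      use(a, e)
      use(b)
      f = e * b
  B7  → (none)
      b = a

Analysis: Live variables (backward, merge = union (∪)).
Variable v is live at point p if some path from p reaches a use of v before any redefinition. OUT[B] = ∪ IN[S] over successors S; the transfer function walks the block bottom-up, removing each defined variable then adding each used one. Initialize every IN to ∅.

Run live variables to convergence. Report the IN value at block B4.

Fixpoint table:
  B0: | IN={c} | OUT={}
  B1: | IN={} | OUT={c, e}
  B2: | IN={c, e} | OUT={c, e, f}
  B3: | IN={c, e, f} | OUT={b, e}
  B4: | IN={b, e} | OUT={a, b, e}
  B5: | IN={b, e} | OUT={a, b, e}
  B6: | IN={a, b, e} | OUT={a}
  B7: | IN={a} | OUT={}

Merge at B4: OUT[B4] = IN[B1] ⊔ IN[B5] ⊔ IN[B6] = {a, b, e}
Applying B4's transfer function to that OUT value gives IN[B4] (row B4 above).

Answer: {b, e}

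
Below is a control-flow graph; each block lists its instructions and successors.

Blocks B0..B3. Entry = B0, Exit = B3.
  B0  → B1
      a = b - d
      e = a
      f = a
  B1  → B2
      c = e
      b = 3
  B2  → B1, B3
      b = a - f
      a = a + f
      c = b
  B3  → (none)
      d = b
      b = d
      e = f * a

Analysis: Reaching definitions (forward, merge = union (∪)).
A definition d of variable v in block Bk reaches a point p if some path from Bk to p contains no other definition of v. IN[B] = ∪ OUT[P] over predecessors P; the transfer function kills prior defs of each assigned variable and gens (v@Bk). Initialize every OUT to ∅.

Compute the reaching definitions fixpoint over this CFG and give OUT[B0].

Converged values:
  B0:   IN={}   OUT={a@B0, e@B0, f@B0}
  B1:   IN={a@B0, a@B2, b@B2, c@B2, e@B0, f@B0}   OUT={a@B0, a@B2, b@B1, c@B1, e@B0, f@B0}
  B2:   IN={a@B0, a@B2, b@B1, c@B1, e@B0, f@B0}   OUT={a@B2, b@B2, c@B2, e@B0, f@B0}
  B3:   IN={a@B2, b@B2, c@B2, e@B0, f@B0}   OUT={a@B2, b@B3, c@B2, d@B3, e@B3, f@B0}

B0 is the boundary node: IN[B0] = {}
Applying B0's transfer function to that IN value gives OUT[B0] (row B0 above).

Answer: {a@B0, e@B0, f@B0}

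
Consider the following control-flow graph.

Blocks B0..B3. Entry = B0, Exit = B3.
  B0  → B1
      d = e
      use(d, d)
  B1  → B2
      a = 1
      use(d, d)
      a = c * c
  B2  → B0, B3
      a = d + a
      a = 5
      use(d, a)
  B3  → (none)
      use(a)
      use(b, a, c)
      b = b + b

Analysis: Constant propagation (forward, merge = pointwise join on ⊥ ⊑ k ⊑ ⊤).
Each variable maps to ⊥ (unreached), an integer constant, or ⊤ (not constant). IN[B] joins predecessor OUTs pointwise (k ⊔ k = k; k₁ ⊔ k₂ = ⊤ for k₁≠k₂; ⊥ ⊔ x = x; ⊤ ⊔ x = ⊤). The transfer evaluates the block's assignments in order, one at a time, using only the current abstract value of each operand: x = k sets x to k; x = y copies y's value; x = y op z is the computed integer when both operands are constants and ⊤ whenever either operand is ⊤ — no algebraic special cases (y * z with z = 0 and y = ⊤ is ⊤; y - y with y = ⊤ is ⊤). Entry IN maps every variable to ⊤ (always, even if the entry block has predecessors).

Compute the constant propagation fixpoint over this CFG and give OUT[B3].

Answer: {a: 5, b: ⊤, c: ⊤, d: ⊤, e: ⊤, f: ⊤}

Trace:
Per-block solution:
  B0:   IN=(all ⊤)   OUT=(all ⊤)
  B1:   IN=(all ⊤)   OUT=(all ⊤)
  B2:   IN=(all ⊤)   OUT={a:5; rest ⊤}
  B3:   IN={a:5; rest ⊤}   OUT={a:5; rest ⊤}

Merge at B3: IN[B3] = OUT[B2] = {a: 5, b: ⊤, c: ⊤, d: ⊤, e: ⊤, f: ⊤}
Applying B3's transfer function to that IN value gives OUT[B3] (row B3 above).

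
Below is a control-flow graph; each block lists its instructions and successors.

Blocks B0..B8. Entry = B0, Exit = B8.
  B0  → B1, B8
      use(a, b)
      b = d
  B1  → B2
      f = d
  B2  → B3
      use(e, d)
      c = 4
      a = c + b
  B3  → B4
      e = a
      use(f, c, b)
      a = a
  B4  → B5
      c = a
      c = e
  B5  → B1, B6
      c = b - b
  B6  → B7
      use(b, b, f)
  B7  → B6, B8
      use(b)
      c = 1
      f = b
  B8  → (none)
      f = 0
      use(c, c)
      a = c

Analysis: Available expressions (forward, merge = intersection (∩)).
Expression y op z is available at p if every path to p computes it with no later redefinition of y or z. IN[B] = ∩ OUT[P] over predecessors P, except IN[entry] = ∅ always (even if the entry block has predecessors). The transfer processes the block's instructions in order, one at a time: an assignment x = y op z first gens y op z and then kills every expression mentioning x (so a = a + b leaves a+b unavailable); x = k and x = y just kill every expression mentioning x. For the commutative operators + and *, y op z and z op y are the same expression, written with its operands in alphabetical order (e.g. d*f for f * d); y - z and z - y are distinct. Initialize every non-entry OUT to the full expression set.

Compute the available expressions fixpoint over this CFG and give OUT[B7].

Converged values:
  B0:   IN={}   OUT={}
  B1:   IN={}   OUT={}
  B2:   IN={}   OUT={b+c}
  B3:   IN={b+c}   OUT={b+c}
  B4:   IN={b+c}   OUT={}
  B5:   IN={}   OUT={b-b}
  B6:   IN={b-b}   OUT={b-b}
  B7:   IN={b-b}   OUT={b-b}
  B8:   IN={}   OUT={}

Merge at B7: IN[B7] = OUT[B6] = {b-b}
Applying B7's transfer function to that IN value gives OUT[B7] (row B7 above).

Answer: {b-b}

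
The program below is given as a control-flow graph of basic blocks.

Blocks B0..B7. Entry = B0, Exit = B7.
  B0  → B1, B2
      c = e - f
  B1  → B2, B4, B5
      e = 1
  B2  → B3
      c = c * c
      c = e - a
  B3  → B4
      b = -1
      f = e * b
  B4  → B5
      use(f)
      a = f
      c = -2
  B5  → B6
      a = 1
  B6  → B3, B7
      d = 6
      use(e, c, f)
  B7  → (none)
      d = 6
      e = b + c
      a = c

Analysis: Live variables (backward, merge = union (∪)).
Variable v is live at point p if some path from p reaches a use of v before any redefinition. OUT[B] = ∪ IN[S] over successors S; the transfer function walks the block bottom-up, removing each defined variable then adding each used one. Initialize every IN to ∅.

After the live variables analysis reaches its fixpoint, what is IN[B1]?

Answer: {a, b, c, f}

Trace:
Per-block solution:
  B0:   IN={a, b, e, f}   OUT={a, b, c, e, f}
  B1:   IN={a, b, c, f}   OUT={a, b, c, e, f}
  B2:   IN={a, c, e}   OUT={e}
  B3:   IN={e}   OUT={b, e, f}
  B4:   IN={b, e, f}   OUT={b, c, e, f}
  B5:   IN={b, c, e, f}   OUT={b, c, e, f}
  B6:   IN={b, c, e, f}   OUT={b, c, e}
  B7:   IN={b, c}   OUT={}

Merge at B1: OUT[B1] = IN[B2] ⊔ IN[B4] ⊔ IN[B5] = {a, b, c, e, f}
Applying B1's transfer function to that OUT value gives IN[B1] (row B1 above).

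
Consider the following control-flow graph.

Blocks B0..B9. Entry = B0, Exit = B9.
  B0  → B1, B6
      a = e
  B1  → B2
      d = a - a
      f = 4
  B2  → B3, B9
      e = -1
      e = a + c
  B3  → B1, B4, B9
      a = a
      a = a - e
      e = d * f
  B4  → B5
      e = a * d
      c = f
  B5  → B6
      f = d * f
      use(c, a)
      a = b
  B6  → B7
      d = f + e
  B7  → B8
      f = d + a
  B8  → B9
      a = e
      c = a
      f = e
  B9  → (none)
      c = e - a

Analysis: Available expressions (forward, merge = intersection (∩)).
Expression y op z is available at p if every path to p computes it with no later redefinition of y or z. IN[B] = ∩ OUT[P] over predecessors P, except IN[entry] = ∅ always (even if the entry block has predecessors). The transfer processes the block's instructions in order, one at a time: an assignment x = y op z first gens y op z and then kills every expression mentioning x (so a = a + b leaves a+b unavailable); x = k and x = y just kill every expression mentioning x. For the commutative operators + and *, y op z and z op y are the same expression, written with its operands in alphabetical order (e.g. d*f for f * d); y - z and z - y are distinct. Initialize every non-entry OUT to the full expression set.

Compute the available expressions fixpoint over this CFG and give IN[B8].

Fixpoint table:
  B0: | IN={} | OUT={}
  B1: | IN={} | OUT={a-a}
  B2: | IN={a-a} | OUT={a+c, a-a}
  B3: | IN={a+c, a-a} | OUT={d*f}
  B4: | IN={d*f} | OUT={a*d, d*f}
  B5: | IN={a*d, d*f} | OUT={}
  B6: | IN={} | OUT={e+f}
  B7: | IN={e+f} | OUT={a+d}
  B8: | IN={a+d} | OUT={}
  B9: | IN={} | OUT={e-a}

Merge at B8: IN[B8] = OUT[B7] = {a+d}

Answer: {a+d}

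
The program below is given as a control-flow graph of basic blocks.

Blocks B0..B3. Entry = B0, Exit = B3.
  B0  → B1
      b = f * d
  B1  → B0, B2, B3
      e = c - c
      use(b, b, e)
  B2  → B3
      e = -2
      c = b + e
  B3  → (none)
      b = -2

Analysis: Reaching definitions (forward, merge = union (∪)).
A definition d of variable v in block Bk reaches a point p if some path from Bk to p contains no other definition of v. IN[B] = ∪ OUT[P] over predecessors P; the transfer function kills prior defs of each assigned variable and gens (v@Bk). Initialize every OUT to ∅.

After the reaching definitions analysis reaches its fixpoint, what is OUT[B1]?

Answer: {b@B0, e@B1}

Derivation:
Per-block solution:
  B0: | IN={b@B0, e@B1} | OUT={b@B0, e@B1}
  B1: | IN={b@B0, e@B1} | OUT={b@B0, e@B1}
  B2: | IN={b@B0, e@B1} | OUT={b@B0, c@B2, e@B2}
  B3: | IN={b@B0, c@B2, e@B1, e@B2} | OUT={b@B3, c@B2, e@B1, e@B2}

Merge at B1: IN[B1] = OUT[B0] = {b@B0, e@B1}
Applying B1's transfer function to that IN value gives OUT[B1] (row B1 above).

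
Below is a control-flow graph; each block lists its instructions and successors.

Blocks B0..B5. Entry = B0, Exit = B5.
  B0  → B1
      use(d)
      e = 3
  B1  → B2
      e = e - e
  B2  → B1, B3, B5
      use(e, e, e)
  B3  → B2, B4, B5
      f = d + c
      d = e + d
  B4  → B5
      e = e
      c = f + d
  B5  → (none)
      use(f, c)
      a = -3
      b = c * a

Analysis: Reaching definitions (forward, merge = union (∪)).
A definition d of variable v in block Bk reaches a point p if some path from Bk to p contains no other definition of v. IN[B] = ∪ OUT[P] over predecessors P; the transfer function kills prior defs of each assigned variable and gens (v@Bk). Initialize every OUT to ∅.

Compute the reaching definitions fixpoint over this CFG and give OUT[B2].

Answer: {d@B3, e@B1, f@B3}

Trace:
Converged values:
  B0:  IN={}  OUT={e@B0}
  B1:  IN={d@B3, e@B0, e@B1, f@B3}  OUT={d@B3, e@B1, f@B3}
  B2:  IN={d@B3, e@B1, f@B3}  OUT={d@B3, e@B1, f@B3}
  B3:  IN={d@B3, e@B1, f@B3}  OUT={d@B3, e@B1, f@B3}
  B4:  IN={d@B3, e@B1, f@B3}  OUT={c@B4, d@B3, e@B4, f@B3}
  B5:  IN={c@B4, d@B3, e@B1, e@B4, f@B3}  OUT={a@B5, b@B5, c@B4, d@B3, e@B1, e@B4, f@B3}

Merge at B2: IN[B2] = OUT[B1] ⊔ OUT[B3] = {d@B3, e@B1, f@B3}
Applying B2's transfer function to that IN value gives OUT[B2] (row B2 above).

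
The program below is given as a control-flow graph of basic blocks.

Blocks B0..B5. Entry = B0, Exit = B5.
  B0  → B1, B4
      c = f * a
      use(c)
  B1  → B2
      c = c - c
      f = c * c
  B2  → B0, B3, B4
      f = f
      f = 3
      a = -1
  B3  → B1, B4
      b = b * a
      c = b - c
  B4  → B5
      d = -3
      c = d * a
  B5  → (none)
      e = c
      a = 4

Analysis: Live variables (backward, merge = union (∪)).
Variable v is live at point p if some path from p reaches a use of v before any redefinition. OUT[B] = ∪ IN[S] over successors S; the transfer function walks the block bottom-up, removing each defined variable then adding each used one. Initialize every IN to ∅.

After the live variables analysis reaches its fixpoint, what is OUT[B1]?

Per-block solution:
  B0:  IN={a, b, f}  OUT={a, b, c}
  B1:  IN={b, c}  OUT={b, c, f}
  B2:  IN={b, c, f}  OUT={a, b, c, f}
  B3:  IN={a, b, c}  OUT={a, b, c}
  B4:  IN={a}  OUT={c}
  B5:  IN={c}  OUT={}

Merge at B1: OUT[B1] = IN[B2] = {b, c, f}

Answer: {b, c, f}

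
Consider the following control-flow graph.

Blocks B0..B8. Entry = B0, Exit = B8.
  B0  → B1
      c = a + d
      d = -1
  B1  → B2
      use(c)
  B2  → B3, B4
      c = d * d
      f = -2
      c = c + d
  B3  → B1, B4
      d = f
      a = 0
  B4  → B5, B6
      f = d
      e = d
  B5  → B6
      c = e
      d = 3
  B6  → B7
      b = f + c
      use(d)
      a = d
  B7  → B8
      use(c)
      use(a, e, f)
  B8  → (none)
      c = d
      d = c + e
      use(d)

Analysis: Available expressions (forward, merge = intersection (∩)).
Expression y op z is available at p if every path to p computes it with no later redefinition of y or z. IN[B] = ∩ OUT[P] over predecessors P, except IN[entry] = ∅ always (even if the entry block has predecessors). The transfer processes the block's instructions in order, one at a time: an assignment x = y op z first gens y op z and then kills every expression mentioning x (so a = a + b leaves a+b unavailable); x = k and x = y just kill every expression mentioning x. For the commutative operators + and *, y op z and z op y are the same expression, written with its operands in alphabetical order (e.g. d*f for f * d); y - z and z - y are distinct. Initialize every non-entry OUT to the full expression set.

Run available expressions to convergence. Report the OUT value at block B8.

Answer: {c+e}

Working:
Per-block solution:
  B0:  IN={}  OUT={}
  B1:  IN={}  OUT={}
  B2:  IN={}  OUT={d*d}
  B3:  IN={d*d}  OUT={}
  B4:  IN={}  OUT={}
  B5:  IN={}  OUT={}
  B6:  IN={}  OUT={c+f}
  B7:  IN={c+f}  OUT={c+f}
  B8:  IN={c+f}  OUT={c+e}

Merge at B8: IN[B8] = OUT[B7] = {c+f}
Applying B8's transfer function to that IN value gives OUT[B8] (row B8 above).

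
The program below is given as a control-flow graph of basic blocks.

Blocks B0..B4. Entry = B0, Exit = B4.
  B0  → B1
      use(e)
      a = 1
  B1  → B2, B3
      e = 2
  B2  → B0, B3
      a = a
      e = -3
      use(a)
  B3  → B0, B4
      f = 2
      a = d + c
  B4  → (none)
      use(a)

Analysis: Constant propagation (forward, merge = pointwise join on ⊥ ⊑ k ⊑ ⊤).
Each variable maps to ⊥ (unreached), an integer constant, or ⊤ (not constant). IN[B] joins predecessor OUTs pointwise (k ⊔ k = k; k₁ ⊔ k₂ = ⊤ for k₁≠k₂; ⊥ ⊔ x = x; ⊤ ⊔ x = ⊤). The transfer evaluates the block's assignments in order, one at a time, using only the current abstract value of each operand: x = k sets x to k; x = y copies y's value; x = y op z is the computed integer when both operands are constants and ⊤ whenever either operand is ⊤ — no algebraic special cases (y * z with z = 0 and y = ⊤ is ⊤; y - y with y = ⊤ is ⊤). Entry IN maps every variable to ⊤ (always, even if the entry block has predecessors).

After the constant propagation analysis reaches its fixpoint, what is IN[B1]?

Converged values:
  B0:  IN=(all ⊤)  OUT={a:1; rest ⊤}
  B1:  IN={a:1; rest ⊤}  OUT={a:1, e:2; rest ⊤}
  B2:  IN={a:1, e:2; rest ⊤}  OUT={a:1, e:-3; rest ⊤}
  B3:  IN={a:1; rest ⊤}  OUT={f:2; rest ⊤}
  B4:  IN={f:2; rest ⊤}  OUT={f:2; rest ⊤}

Merge at B1: IN[B1] = OUT[B0] = {a: 1, b: ⊤, c: ⊤, d: ⊤, e: ⊤, f: ⊤}

Answer: {a: 1, b: ⊤, c: ⊤, d: ⊤, e: ⊤, f: ⊤}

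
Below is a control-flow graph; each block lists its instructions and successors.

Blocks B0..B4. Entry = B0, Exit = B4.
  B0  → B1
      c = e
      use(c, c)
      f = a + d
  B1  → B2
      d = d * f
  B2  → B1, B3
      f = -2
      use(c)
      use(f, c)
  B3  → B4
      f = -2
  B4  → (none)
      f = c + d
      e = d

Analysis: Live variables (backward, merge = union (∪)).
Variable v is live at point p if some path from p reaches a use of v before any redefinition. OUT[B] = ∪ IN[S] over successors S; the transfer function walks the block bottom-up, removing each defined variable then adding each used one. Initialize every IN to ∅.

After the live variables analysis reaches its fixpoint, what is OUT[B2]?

Fixpoint table:
  B0: | IN={a, d, e} | OUT={c, d, f}
  B1: | IN={c, d, f} | OUT={c, d}
  B2: | IN={c, d} | OUT={c, d, f}
  B3: | IN={c, d} | OUT={c, d}
  B4: | IN={c, d} | OUT={}

Merge at B2: OUT[B2] = IN[B1] ⊔ IN[B3] = {c, d, f}

Answer: {c, d, f}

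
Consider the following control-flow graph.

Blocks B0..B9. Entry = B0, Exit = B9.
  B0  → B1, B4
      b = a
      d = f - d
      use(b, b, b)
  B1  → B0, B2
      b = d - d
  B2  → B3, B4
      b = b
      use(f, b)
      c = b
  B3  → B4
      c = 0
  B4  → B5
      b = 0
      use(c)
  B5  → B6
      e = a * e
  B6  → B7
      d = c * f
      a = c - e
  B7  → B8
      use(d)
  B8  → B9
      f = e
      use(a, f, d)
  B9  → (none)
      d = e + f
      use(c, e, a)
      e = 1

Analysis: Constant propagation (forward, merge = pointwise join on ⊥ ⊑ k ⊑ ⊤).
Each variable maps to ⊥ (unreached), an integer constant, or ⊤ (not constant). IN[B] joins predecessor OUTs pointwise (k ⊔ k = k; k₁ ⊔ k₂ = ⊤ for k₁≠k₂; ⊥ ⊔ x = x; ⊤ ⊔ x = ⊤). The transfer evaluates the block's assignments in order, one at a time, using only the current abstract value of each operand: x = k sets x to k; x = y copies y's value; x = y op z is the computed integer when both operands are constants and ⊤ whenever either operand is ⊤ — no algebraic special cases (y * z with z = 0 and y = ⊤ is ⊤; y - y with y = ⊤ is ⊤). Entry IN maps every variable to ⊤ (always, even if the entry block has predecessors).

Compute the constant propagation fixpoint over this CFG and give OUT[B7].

Answer: {a: ⊤, b: 0, c: ⊤, d: ⊤, e: ⊤, f: ⊤}

Trace:
Per-block solution:
  B0:   IN=(all ⊤)   OUT=(all ⊤)
  B1:   IN=(all ⊤)   OUT=(all ⊤)
  B2:   IN=(all ⊤)   OUT=(all ⊤)
  B3:   IN=(all ⊤)   OUT={c:0; rest ⊤}
  B4:   IN=(all ⊤)   OUT={b:0; rest ⊤}
  B5:   IN={b:0; rest ⊤}   OUT={b:0; rest ⊤}
  B6:   IN={b:0; rest ⊤}   OUT={b:0; rest ⊤}
  B7:   IN={b:0; rest ⊤}   OUT={b:0; rest ⊤}
  B8:   IN={b:0; rest ⊤}   OUT={b:0; rest ⊤}
  B9:   IN={b:0; rest ⊤}   OUT={b:0, e:1; rest ⊤}

Merge at B7: IN[B7] = OUT[B6] = {a: ⊤, b: 0, c: ⊤, d: ⊤, e: ⊤, f: ⊤}
Applying B7's transfer function to that IN value gives OUT[B7] (row B7 above).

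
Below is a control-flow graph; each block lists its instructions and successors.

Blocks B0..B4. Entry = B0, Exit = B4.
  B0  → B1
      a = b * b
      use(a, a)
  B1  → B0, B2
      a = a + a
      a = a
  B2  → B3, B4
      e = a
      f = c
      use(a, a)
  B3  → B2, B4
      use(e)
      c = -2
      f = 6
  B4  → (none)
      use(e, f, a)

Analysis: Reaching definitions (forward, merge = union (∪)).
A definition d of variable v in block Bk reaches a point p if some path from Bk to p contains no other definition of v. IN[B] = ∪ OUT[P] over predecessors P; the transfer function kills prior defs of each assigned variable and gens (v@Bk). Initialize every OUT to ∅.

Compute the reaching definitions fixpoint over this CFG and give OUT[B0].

Converged values:
  B0:   IN={a@B1}   OUT={a@B0}
  B1:   IN={a@B0}   OUT={a@B1}
  B2:   IN={a@B1, c@B3, e@B2, f@B3}   OUT={a@B1, c@B3, e@B2, f@B2}
  B3:   IN={a@B1, c@B3, e@B2, f@B2}   OUT={a@B1, c@B3, e@B2, f@B3}
  B4:   IN={a@B1, c@B3, e@B2, f@B2, f@B3}   OUT={a@B1, c@B3, e@B2, f@B2, f@B3}

Merge at B0 (entry node, so the boundary value {} is joined with the incoming edge(s)): IN[B0] = {} ⊔ OUT[B1] = {a@B1}
Applying B0's transfer function to that IN value gives OUT[B0] (row B0 above).

Answer: {a@B0}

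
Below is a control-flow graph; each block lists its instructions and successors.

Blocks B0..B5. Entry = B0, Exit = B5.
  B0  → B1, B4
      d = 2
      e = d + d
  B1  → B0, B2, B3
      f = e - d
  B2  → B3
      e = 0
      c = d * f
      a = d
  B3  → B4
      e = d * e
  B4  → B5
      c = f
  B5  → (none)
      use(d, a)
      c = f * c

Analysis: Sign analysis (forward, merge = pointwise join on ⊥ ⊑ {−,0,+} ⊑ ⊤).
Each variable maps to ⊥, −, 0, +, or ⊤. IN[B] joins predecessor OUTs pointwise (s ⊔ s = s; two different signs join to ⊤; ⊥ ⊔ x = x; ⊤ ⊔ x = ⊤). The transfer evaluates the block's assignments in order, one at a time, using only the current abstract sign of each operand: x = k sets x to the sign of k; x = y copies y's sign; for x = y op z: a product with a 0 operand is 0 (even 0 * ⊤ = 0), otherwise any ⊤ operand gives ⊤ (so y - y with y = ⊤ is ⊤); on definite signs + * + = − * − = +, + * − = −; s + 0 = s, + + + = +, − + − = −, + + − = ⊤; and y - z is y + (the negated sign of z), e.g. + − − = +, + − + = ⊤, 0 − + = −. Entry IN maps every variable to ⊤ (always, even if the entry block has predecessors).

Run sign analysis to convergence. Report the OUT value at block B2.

Answer: {a: +, b: ⊤, c: ⊤, d: +, e: 0, f: ⊤}

Working:
Fixpoint table:
  B0: | IN=(all ⊤) | OUT={d:+, e:+; rest ⊤}
  B1: | IN={d:+, e:+; rest ⊤} | OUT={d:+, e:+; rest ⊤}
  B2: | IN={d:+, e:+; rest ⊤} | OUT={a:+, d:+, e:0; rest ⊤}
  B3: | IN={d:+; rest ⊤} | OUT={d:+; rest ⊤}
  B4: | IN={d:+; rest ⊤} | OUT={d:+; rest ⊤}
  B5: | IN={d:+; rest ⊤} | OUT={d:+; rest ⊤}

Merge at B2: IN[B2] = OUT[B1] = {a: ⊤, b: ⊤, c: ⊤, d: +, e: +, f: ⊤}
Applying B2's transfer function to that IN value gives OUT[B2] (row B2 above).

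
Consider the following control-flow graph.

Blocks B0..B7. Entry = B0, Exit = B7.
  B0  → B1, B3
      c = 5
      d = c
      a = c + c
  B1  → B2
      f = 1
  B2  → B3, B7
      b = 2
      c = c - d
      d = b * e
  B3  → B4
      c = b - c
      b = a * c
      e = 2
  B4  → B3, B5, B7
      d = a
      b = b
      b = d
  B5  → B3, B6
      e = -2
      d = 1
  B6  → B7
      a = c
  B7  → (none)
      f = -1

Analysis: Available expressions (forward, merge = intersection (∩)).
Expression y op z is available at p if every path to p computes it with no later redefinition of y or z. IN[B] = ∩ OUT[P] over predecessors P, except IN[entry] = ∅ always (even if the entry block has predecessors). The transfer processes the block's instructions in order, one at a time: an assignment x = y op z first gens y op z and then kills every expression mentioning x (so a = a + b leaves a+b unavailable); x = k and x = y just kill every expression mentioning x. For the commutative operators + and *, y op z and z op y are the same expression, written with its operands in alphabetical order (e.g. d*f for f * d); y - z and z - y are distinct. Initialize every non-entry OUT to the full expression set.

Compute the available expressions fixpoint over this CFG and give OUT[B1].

Answer: {c+c}

Derivation:
Fixpoint table:
  B0:  IN={}  OUT={c+c}
  B1:  IN={c+c}  OUT={c+c}
  B2:  IN={c+c}  OUT={b*e}
  B3:  IN={}  OUT={a*c}
  B4:  IN={a*c}  OUT={a*c}
  B5:  IN={a*c}  OUT={a*c}
  B6:  IN={a*c}  OUT={}
  B7:  IN={}  OUT={}

Merge at B1: IN[B1] = OUT[B0] = {c+c}
Applying B1's transfer function to that IN value gives OUT[B1] (row B1 above).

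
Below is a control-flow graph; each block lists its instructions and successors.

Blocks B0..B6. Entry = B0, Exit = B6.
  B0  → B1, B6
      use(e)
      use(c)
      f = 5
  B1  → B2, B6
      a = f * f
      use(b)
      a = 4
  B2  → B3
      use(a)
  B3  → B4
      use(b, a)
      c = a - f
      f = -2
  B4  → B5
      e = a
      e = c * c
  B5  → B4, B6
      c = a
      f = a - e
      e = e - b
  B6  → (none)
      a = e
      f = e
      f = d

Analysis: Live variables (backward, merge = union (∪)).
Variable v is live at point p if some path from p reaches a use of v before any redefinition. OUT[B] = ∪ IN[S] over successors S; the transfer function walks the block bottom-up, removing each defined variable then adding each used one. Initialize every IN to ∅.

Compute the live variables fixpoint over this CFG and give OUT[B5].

Answer: {a, b, c, d, e}

Derivation:
Converged values:
  B0: | IN={b, c, d, e} | OUT={b, d, e, f}
  B1: | IN={b, d, e, f} | OUT={a, b, d, e, f}
  B2: | IN={a, b, d, f} | OUT={a, b, d, f}
  B3: | IN={a, b, d, f} | OUT={a, b, c, d}
  B4: | IN={a, b, c, d} | OUT={a, b, d, e}
  B5: | IN={a, b, d, e} | OUT={a, b, c, d, e}
  B6: | IN={d, e} | OUT={}

Merge at B5: OUT[B5] = IN[B4] ⊔ IN[B6] = {a, b, c, d, e}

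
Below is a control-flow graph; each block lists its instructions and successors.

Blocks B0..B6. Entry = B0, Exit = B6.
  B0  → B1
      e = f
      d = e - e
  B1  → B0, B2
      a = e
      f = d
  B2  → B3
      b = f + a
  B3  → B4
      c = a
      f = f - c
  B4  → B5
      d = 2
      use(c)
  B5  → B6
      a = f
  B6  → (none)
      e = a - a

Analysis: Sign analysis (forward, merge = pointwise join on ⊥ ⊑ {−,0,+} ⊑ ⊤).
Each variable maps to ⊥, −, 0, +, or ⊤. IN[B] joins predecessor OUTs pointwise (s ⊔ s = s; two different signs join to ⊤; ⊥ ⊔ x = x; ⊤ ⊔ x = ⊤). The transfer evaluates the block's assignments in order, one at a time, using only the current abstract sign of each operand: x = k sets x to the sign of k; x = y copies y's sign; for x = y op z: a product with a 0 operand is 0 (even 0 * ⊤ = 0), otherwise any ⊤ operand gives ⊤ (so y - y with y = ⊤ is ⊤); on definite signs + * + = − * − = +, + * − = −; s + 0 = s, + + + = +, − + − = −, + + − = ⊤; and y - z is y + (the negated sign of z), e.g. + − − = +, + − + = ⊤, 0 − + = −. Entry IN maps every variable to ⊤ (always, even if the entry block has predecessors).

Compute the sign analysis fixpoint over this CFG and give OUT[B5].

Converged values:
  B0:   IN=(all ⊤)   OUT=(all ⊤)
  B1:   IN=(all ⊤)   OUT=(all ⊤)
  B2:   IN=(all ⊤)   OUT=(all ⊤)
  B3:   IN=(all ⊤)   OUT=(all ⊤)
  B4:   IN=(all ⊤)   OUT={d:+; rest ⊤}
  B5:   IN={d:+; rest ⊤}   OUT={d:+; rest ⊤}
  B6:   IN={d:+; rest ⊤}   OUT={d:+; rest ⊤}

Merge at B5: IN[B5] = OUT[B4] = {a: ⊤, b: ⊤, c: ⊤, d: +, e: ⊤, f: ⊤}
Applying B5's transfer function to that IN value gives OUT[B5] (row B5 above).

Answer: {a: ⊤, b: ⊤, c: ⊤, d: +, e: ⊤, f: ⊤}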